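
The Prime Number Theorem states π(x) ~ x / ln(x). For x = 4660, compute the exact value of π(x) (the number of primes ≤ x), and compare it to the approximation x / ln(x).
π(4660) = 630;  x/ln(x) ≈ 551.69;  relative error ≈ 12.43%.

Directly count primes up to 4660: π(4660) = 630. The PNT approximation gives 4660/ln(4660) ≈ 4660/8.44677 ≈ 551.69. Relative error (π(x) − x/ln(x)) / π(x) ≈ 12.43%; the approximation is known to undercount slightly (Li(x) is a better estimate).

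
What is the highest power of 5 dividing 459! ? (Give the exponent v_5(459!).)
v_5(459!) = 112

Legendre's formula: v_p(n!) = Σ_{k ≥ 1} ⌊n / p^k⌋. For p = 5, n = 459, the terms are:
  ⌊459/5^1⌋ = ⌊459/5⌋ = 91
  ⌊459/5^2⌋ = ⌊459/25⌋ = 18
  ⌊459/5^3⌋ = ⌊459/125⌋ = 3
(the next term ⌊459/5^4⌋ = 0, terminating the sum). Summing: v_5(459!) = 91 + 18 + 3 = 112.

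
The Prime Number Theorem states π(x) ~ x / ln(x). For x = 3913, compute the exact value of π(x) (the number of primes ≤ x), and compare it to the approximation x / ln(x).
π(3913) = 541;  x/ln(x) ≈ 473.04;  relative error ≈ 12.56%.

Directly count primes up to 3913: π(3913) = 541. The PNT approximation gives 3913/ln(3913) ≈ 3913/8.27206 ≈ 473.04. Relative error (π(x) − x/ln(x)) / π(x) ≈ 12.56%; the approximation is known to undercount slightly (Li(x) is a better estimate).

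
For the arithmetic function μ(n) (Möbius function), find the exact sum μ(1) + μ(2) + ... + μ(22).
Σ_{n ≤ 22} μ(n) = -1

Compute μ(n) for each 1 ≤ n ≤ 22: μ(1) = 1, μ(2) = -1, μ(3) = -1, μ(4) = 0, μ(5) = -1, μ(6) = 1, μ(7) = -1, μ(8) = 0, μ(9) = 0, μ(10) = 1, μ(11) = -1, μ(12) = 0, μ(13) = -1, μ(14) = 1, μ(15) = 1, μ(16) = 0, μ(17) = -1, μ(18) = 0, μ(19) = -1, μ(20) = 0, μ(21) = 1, μ(22) = 1. Summing all 22 values: -1. (Mertens function M(x) = Σ_{n ≤ x} μ(n); on average M(x) should be small (PNT ⟺ M(x) = o(x)).)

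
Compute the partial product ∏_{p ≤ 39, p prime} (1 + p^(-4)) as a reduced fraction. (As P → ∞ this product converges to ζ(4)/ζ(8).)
∏ = 706902957735712331680943125904125462935190109312/655798773317600826641830943030775489929079680625

The primes p ≤ 39 are [2, 3, 5, 7, 11, 13, 17, 19, 23, 29, 31, 37]. For each, (1 + 1/p^4) = (p^4 + 1)/p^4. Multiplying these fractions over p ∈ [2, 3, 5, 7, 11, 13, 17, 19, 23, 29, 31, 37] gives 706902957735712331680943125904125462935190109312/655798773317600826641830943030775489929079680625. (In the limit P → ∞ this tends to ζ(4)/ζ(8).)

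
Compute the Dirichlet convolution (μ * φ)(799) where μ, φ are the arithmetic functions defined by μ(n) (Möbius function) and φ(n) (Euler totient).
(μ * φ)(799) = 675

Divisors of 799: [1, 17, 47, 799]. For each d | 799:
  d = 1: μ(1) · φ(799/1) = 1 · 736 = 736
  d = 17: μ(17) · φ(799/17) = -1 · 46 = -46
  d = 47: μ(47) · φ(799/47) = -1 · 16 = -16
  d = 799: μ(799) · φ(799/799) = 1 · 1 = 1
Summing: (μ * φ)(799) = 736 + -46 + -16 + 1 = 675.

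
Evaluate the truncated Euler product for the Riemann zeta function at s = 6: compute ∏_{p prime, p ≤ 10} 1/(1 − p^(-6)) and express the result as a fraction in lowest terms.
∏ = 5359375/5268016

The primes p ≤ 10 are [2, 3, 5, 7]. For each prime, (1 − 1/p^6)^(-1) = p^6 / (p^6 − 1). The product is (1 − 1/2^6)^(-1), (1 − 1/3^6)^(-1), (1 − 1/5^6)^(-1), (1 − 1/7^6)^(-1) = ∏ p^6 / (p^6 − 1) = 5359375/5268016.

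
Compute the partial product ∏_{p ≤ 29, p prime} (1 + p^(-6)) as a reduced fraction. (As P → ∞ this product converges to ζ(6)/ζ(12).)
∏ = 31344089837749802352541348305925546573376360/30817336289378345714068650938087086407533397

The primes p ≤ 29 are [2, 3, 5, 7, 11, 13, 17, 19, 23, 29]. For each, (1 + 1/p^6) = (p^6 + 1)/p^6. Multiplying these fractions over p ∈ [2, 3, 5, 7, 11, 13, 17, 19, 23, 29] gives 31344089837749802352541348305925546573376360/30817336289378345714068650938087086407533397. (In the limit P → ∞ this tends to ζ(6)/ζ(12).)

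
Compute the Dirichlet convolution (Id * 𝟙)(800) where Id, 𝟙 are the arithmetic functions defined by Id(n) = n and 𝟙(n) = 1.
(Id * 𝟙)(800) = 1953

Divisors of 800: [1, 2, 4, 5, 8, 10, 16, 20, 25, 32, 40, 50, 80, 100, 160, 200, 400, 800]. For each d | 800:
  d = 1: Id(1) · 𝟙(800/1) = 1 · 1 = 1
  d = 2: Id(2) · 𝟙(800/2) = 2 · 1 = 2
  d = 4: Id(4) · 𝟙(800/4) = 4 · 1 = 4
  d = 5: Id(5) · 𝟙(800/5) = 5 · 1 = 5
  d = 8: Id(8) · 𝟙(800/8) = 8 · 1 = 8
  d = 10: Id(10) · 𝟙(800/10) = 10 · 1 = 10
  d = 16: Id(16) · 𝟙(800/16) = 16 · 1 = 16
  d = 20: Id(20) · 𝟙(800/20) = 20 · 1 = 20
  d = 25: Id(25) · 𝟙(800/25) = 25 · 1 = 25
  d = 32: Id(32) · 𝟙(800/32) = 32 · 1 = 32
  d = 40: Id(40) · 𝟙(800/40) = 40 · 1 = 40
  d = 50: Id(50) · 𝟙(800/50) = 50 · 1 = 50
  d = 80: Id(80) · 𝟙(800/80) = 80 · 1 = 80
  d = 100: Id(100) · 𝟙(800/100) = 100 · 1 = 100
  d = 160: Id(160) · 𝟙(800/160) = 160 · 1 = 160
  d = 200: Id(200) · 𝟙(800/200) = 200 · 1 = 200
  d = 400: Id(400) · 𝟙(800/400) = 400 · 1 = 400
  d = 800: Id(800) · 𝟙(800/800) = 800 · 1 = 800
Summing: (Id * 𝟙)(800) = 1 + 2 + 4 + 5 + 8 + 10 + 16 + 20 + 25 + 32 + 40 + 50 + 80 + 100 + 160 + 200 + 400 + 800 = 1953.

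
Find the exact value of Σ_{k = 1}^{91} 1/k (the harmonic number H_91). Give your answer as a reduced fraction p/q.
H_91 = 3661081314759399341652108474601318124261/718766754945489455304472257065075294400

Direct summation: H_91 = 1 + 1/2 + ... + 1/91. The least common denominator is lcm(1, ..., 91) = 718766754945489455304472257065075294400; over this denominator the numerator is 718766754945489455304472257065075294400 + 359383377472744727652236128532537647200 + 239588918315163151768157419021691764800 + 179691688736372363826118064266268823600 + 143753350989097891060894451413015058880 + 119794459157581575884078709510845882400 + 102680964992212779329210322437867899200 + 89845844368186181913059032133134411800 + 79862972771721050589385806340563921600 + 71876675494548945530447225706507529440 + 65342432267771768664042932460461390400 + 59897229578790787942039354755422941200 + 55289750380422265792651712081928868800 + 51340482496106389664605161218933949600 + 47917783663032630353631483804338352960 + 44922922184093090956529516066567205900 + 42280397349734673841439544533239723200 + 39931486385860525294692903170281960800 + 37829829207657339752866960898161857600 + 35938337747274472765223612853253764720 + 34226988330737593109736774145955966400 + 32671216133885884332021466230230695200 + 31250728475890845882803141611525012800 + 29948614789395393971019677377711470600 + 28750670197819578212178890282603011776 + 27644875190211132896325856040964434400 + 26620990923907016863128602113521307200 + 25670241248053194832302580609466974800 + 24785060515361705355326629553968113600 + 23958891831516315176815741902169176480 + 23186024353080305009821685711776622400 + 22461461092046545478264758033283602950 + 21780810755923922888014310820153796800 + 21140198674867336920719772266619861600 + 20536192998442555865842064487573579840 + 19965743192930262647346451585140980400 + 19426128512040255548769520461218251200 + 18914914603828669876433480449080928800 + 18429916793474088597550570693976289600 + 17969168873637236382611806426626882360 + 17530896462085108665962737977196958400 + 17113494165368796554868387072977983200 + 16715505928964871053592378071280820800 + 16335608066942942166010733115115347600 + 15972594554344210117877161268112784320 + 15625364237945422941401570805762506400 + 15292909679691265006478133129044155200 + 14974307394697696985509838688855735300 + 14668709284601825618458617491123985600 + 14375335098909789106089445141301505888 + 14093465783244891280479848177746574400 + 13822437595105566448162928020482217200 + 13561636885763951986876835038963684800 + 13310495461953508431564301056760653600 + 13068486453554353732808586492092278080 + 12835120624026597416151290304733487400 + 12609943069219113250955653632720619200 + 12392530257680852677663314776984056800 + 12182487371957448394991055204492801600 + 11979445915758157588407870951084588240 + 11783061556483433693515938640411070400 + 11593012176540152504910842855888311200 + 11408996110245864369912258048651988800 + 11230730546023272739132379016641801475 + 11057950076084453158530342416385773760 + 10890405377961961444007155410076898400 + 10727862014111782914992123239777243200 + 10570099337433668460359886133309930800 + 10416909491963615294267713870508337600 + 10268096499221277932921032243786789920 + 10123475421767457116964397986832046400 + 9982871596465131323673225792570490200 + 9846119930760129524718798041987332800 + 9713064256020127774384760230609125600 + 9583556732606526070726296760867670592 + 9457457301914334938216740224540464400 + 9334633181110252666291847494351627200 + 9214958396737044298775285346988144800 + 9098313353740372851955345026140193600 + 8984584436818618191305903213313441180 + 8873663641302338954376200704507102400 + 8765448231042554332981368988598479200 + 8659840421029993437403280205603316800 + 8556747082684398277434193536488991600 + 8456079469946934768287908906647944640 + 8357752964482435526796189035640410400 + 8261686838453901785108876517989371200 + 8167804033471471083005366557557673800 + 8076030954443701744994070304101969600 + 7986297277172105058938580634056392160 + 7898535768631752256093101725989838400 = 3661081314759399341652108474601318124261, so H_91 = 3661081314759399341652108474601318124261/718766754945489455304472257065075294400 (already in lowest terms) ≈ 5.09356. (The PNT-adjacent estimate ln(91) + γ ≈ 5.08808 matches within O(1/n).)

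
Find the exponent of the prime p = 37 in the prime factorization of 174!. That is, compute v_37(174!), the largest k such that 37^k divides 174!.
v_37(174!) = 4

Legendre's formula: v_p(n!) = Σ_{k ≥ 1} ⌊n / p^k⌋. For p = 37, n = 174, the terms are:
  ⌊174/37^1⌋ = ⌊174/37⌋ = 4
(the next term ⌊174/37^2⌋ = 0, terminating the sum). Summing: v_37(174!) = 4 = 4.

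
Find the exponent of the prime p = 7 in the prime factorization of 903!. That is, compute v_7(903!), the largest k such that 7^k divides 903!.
v_7(903!) = 149

Legendre's formula: v_p(n!) = Σ_{k ≥ 1} ⌊n / p^k⌋. For p = 7, n = 903, the terms are:
  ⌊903/7^1⌋ = ⌊903/7⌋ = 129
  ⌊903/7^2⌋ = ⌊903/49⌋ = 18
  ⌊903/7^3⌋ = ⌊903/343⌋ = 2
(the next term ⌊903/7^4⌋ = 0, terminating the sum). Summing: v_7(903!) = 129 + 18 + 2 = 149.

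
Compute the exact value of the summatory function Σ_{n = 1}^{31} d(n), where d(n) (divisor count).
Σ_{n ≤ 31} d(n) = 113

Compute d(n) for each 1 ≤ n ≤ 31: d(1) = 1, d(2) = 2, d(3) = 2, d(4) = 3, d(5) = 2, d(6) = 4, d(7) = 2, d(8) = 4, d(9) = 3, d(10) = 4, d(11) = 2, d(12) = 6, d(13) = 2, d(14) = 4, d(15) = 4, d(16) = 5, d(17) = 2, d(18) = 6, d(19) = 2, d(20) = 6, d(21) = 4, d(22) = 4, d(23) = 2, d(24) = 8, d(25) = 3, d(26) = 4, d(27) = 4, d(28) = 6, d(29) = 2, d(30) = 8, d(31) = 2. Summing all 31 values: 113. (Dirichlet's divisor formula: Σ_{n ≤ x} d(n) = x ln(x) + (2γ − 1) x + O(√x). For x = 31, the asymptotic estimate is ≈ 111.24.)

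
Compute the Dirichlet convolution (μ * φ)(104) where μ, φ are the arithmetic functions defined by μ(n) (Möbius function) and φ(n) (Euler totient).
(μ * φ)(104) = 22

Divisors of 104: [1, 2, 4, 8, 13, 26, 52, 104]. For each d | 104:
  d = 1: μ(1) · φ(104/1) = 1 · 48 = 48
  d = 2: μ(2) · φ(104/2) = -1 · 24 = -24
  d = 4: μ(4) · φ(104/4) = 0 · 12 = 0
  d = 8: μ(8) · φ(104/8) = 0 · 12 = 0
  d = 13: μ(13) · φ(104/13) = -1 · 4 = -4
  d = 26: μ(26) · φ(104/26) = 1 · 2 = 2
  d = 52: μ(52) · φ(104/52) = 0 · 1 = 0
  d = 104: μ(104) · φ(104/104) = 0 · 1 = 0
Summing: (μ * φ)(104) = 48 + -24 + 0 + 0 + -4 + 2 + 0 + 0 = 22.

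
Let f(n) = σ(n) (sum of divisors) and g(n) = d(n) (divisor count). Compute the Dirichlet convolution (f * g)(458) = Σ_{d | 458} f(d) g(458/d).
(σ * d)(458) = 1160

Divisors of 458: [1, 2, 229, 458]. For each d | 458:
  d = 1: σ(1) · d(458/1) = 1 · 4 = 4
  d = 2: σ(2) · d(458/2) = 3 · 2 = 6
  d = 229: σ(229) · d(458/229) = 230 · 2 = 460
  d = 458: σ(458) · d(458/458) = 690 · 1 = 690
Summing: (σ * d)(458) = 4 + 6 + 460 + 690 = 1160.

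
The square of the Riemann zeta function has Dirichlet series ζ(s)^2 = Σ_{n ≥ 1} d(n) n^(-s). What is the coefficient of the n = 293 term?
d(293) = 2

ζ(s)^2 = (Σ 1/m^s)(Σ 1/k^s). The coefficient of 1/n^s in the product is the number of ordered pairs (m, k) with mk = n, which equals d(n). For n = 293, divisors are [1, 293], so d(293) = 2.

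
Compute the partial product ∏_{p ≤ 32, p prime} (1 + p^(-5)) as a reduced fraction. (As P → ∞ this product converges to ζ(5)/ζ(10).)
∏ = 63844361159480726970812326794206836752384/61631932954678205462623400894081119262815

The primes p ≤ 32 are [2, 3, 5, 7, 11, 13, 17, 19, 23, 29, 31]. For each, (1 + 1/p^5) = (p^5 + 1)/p^5. Multiplying these fractions over p ∈ [2, 3, 5, 7, 11, 13, 17, 19, 23, 29, 31] gives 63844361159480726970812326794206836752384/61631932954678205462623400894081119262815. (In the limit P → ∞ this tends to ζ(5)/ζ(10).)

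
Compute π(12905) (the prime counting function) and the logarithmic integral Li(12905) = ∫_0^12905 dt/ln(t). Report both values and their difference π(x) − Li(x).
π(12905) = 1535;  Li(12905) ≈ 1557.08;  π(x) − Li(x) ≈ -22.08.

Direct count of primes ≤ 12905 gives π(12905) = 1535. Numerical evaluation of the logarithmic integral gives Li(12905) ≈ 1557.08. The difference π(x) − Li(x) ≈ -22.08 is typically negative for small/moderate x (Li(x) overestimates), though Littlewood's theorem shows this sign changes infinitely often.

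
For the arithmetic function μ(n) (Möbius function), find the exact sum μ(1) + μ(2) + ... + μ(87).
Σ_{n ≤ 87} μ(n) = -1

Compute μ(n) for each 1 ≤ n ≤ 87: μ(1) = 1, μ(2) = -1, μ(3) = -1, μ(4) = 0, μ(5) = -1, μ(6) = 1, μ(7) = -1, μ(8) = 0, μ(9) = 0, μ(10) = 1, μ(11) = -1, μ(12) = 0, μ(13) = -1, μ(14) = 1, μ(15) = 1, μ(16) = 0, μ(17) = -1, μ(18) = 0, μ(19) = -1, μ(20) = 0, μ(21) = 1, μ(22) = 1, μ(23) = -1, μ(24) = 0, μ(25) = 0, μ(26) = 1, μ(27) = 0, μ(28) = 0, μ(29) = -1, μ(30) = -1, μ(31) = -1, μ(32) = 0, μ(33) = 1, μ(34) = 1, μ(35) = 1, μ(36) = 0, μ(37) = -1, μ(38) = 1, μ(39) = 1, μ(40) = 0, μ(41) = -1, μ(42) = -1, μ(43) = -1, μ(44) = 0, μ(45) = 0, μ(46) = 1, μ(47) = -1, μ(48) = 0, μ(49) = 0, μ(50) = 0, μ(51) = 1, μ(52) = 0, μ(53) = -1, μ(54) = 0, μ(55) = 1, μ(56) = 0, μ(57) = 1, μ(58) = 1, μ(59) = -1, μ(60) = 0, μ(61) = -1, μ(62) = 1, μ(63) = 0, μ(64) = 0, μ(65) = 1, μ(66) = -1, μ(67) = -1, μ(68) = 0, μ(69) = 1, μ(70) = -1, μ(71) = -1, μ(72) = 0, μ(73) = -1, μ(74) = 1, μ(75) = 0, μ(76) = 0, μ(77) = 1, μ(78) = -1, μ(79) = -1, μ(80) = 0, μ(81) = 0, μ(82) = 1, μ(83) = -1, μ(84) = 0, μ(85) = 1, μ(86) = 1, μ(87) = 1. Summing all 87 values: -1. (Mertens function M(x) = Σ_{n ≤ x} μ(n); on average M(x) should be small (PNT ⟺ M(x) = o(x)).)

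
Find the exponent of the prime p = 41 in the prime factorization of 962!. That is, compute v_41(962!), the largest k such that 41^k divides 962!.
v_41(962!) = 23

Legendre's formula: v_p(n!) = Σ_{k ≥ 1} ⌊n / p^k⌋. For p = 41, n = 962, the terms are:
  ⌊962/41^1⌋ = ⌊962/41⌋ = 23
(the next term ⌊962/41^2⌋ = 0, terminating the sum). Summing: v_41(962!) = 23 = 23.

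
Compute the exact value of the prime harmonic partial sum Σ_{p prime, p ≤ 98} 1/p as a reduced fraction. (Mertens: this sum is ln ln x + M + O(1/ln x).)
Σ 1/p = 4156517583588203716343221884611037839/2305567963945518424753102147331756070

π(98) = 25, so the primes ≤ 98 are [2, 3, 5, 7, 11, 13, 17, 19, 23, 29, 31, 37, 41, 43, 47, 53, 59, 61, 67, 71, 73, 79, 83, 89, 97]. Summing 1/p over these primes: 4156517583588203716343221884611037839/2305567963945518424753102147331756070 ≈ 1.8028. Mertens estimate ln ln(98) + 0.2615 ≈ 1.7843.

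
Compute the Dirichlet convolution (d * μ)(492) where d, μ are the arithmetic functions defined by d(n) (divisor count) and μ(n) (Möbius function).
(d * μ)(492) = 1

Divisors of 492: [1, 2, 3, 4, 6, 12, 41, 82, 123, 164, 246, 492]. For each d | 492:
  d = 1: d(1) · μ(492/1) = 1 · 0 = 0
  d = 2: d(2) · μ(492/2) = 2 · -1 = -2
  d = 3: d(3) · μ(492/3) = 2 · 0 = 0
  d = 4: d(4) · μ(492/4) = 3 · 1 = 3
  d = 6: d(6) · μ(492/6) = 4 · 1 = 4
  d = 12: d(12) · μ(492/12) = 6 · -1 = -6
  d = 41: d(41) · μ(492/41) = 2 · 0 = 0
  d = 82: d(82) · μ(492/82) = 4 · 1 = 4
  d = 123: d(123) · μ(492/123) = 4 · 0 = 0
  d = 164: d(164) · μ(492/164) = 6 · -1 = -6
  d = 246: d(246) · μ(492/246) = 8 · -1 = -8
  d = 492: d(492) · μ(492/492) = 12 · 1 = 12
Summing: (d * μ)(492) = 0 + -2 + 0 + 3 + 4 + -6 + 0 + 4 + 0 + -6 + -8 + 12 = 1.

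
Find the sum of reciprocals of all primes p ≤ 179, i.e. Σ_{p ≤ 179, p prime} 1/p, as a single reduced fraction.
Σ 1/p = 57342808417705079663327936281722405984299104369358607649920332497341973/29819592777931214269172453467810429868925511217482600306406141434158090

π(179) = 41, so the primes ≤ 179 are [2, 3, 5, 7, 11, 13, 17, 19, 23, 29, 31, 37, 41, 43, 47, 53, 59, 61, 67, 71, 73, 79, 83, 89, 97, 101, 103, 107, 109, 113, 127, 131, 137, 139, 149, 151, 157, 163, 167, 173, 179]. Summing 1/p over these primes: 57342808417705079663327936281722405984299104369358607649920332497341973/29819592777931214269172453467810429868925511217482600306406141434158090 ≈ 1.9230. Mertens estimate ln ln(179) + 0.2615 ≈ 1.9077.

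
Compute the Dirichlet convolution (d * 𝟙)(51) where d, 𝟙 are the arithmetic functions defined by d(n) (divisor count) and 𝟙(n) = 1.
(d * 𝟙)(51) = 9

Divisors of 51: [1, 3, 17, 51]. For each d | 51:
  d = 1: d(1) · 𝟙(51/1) = 1 · 1 = 1
  d = 3: d(3) · 𝟙(51/3) = 2 · 1 = 2
  d = 17: d(17) · 𝟙(51/17) = 2 · 1 = 2
  d = 51: d(51) · 𝟙(51/51) = 4 · 1 = 4
Summing: (d * 𝟙)(51) = 1 + 2 + 2 + 4 = 9.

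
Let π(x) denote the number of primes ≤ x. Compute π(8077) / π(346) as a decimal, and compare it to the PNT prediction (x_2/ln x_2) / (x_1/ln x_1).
π(8077)/π(346) = 1014/68 ≈ 14.9118;  PNT prediction ≈ 15.1698.

π(346) = 68 and π(8077) = 1014, so π(8077)/π(346) ≈ 14.9118. The PNT-predicted ratio is (8077/ln(8077)) / (346/ln(346)) ≈ 15.1698. The two agree to within a few percent, as expected.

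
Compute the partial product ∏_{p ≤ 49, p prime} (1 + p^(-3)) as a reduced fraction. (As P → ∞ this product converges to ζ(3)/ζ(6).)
∏ = 8015182591485824614015950466842624/6783810016842653083409665472454505

The primes p ≤ 49 are [2, 3, 5, 7, 11, 13, 17, 19, 23, 29, 31, 37, 41, 43, 47]. For each, (1 + 1/p^3) = (p^3 + 1)/p^3. Multiplying these fractions over p ∈ [2, 3, 5, 7, 11, 13, 17, 19, 23, 29, 31, 37, 41, 43, 47] gives 8015182591485824614015950466842624/6783810016842653083409665472454505. (In the limit P → ∞ this tends to ζ(3)/ζ(6).)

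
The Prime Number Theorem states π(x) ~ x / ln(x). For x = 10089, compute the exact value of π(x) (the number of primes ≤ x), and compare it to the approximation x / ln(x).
π(10089) = 1237;  x/ln(x) ≈ 1094.35;  relative error ≈ 11.53%.

Directly count primes up to 10089: π(10089) = 1237. The PNT approximation gives 10089/ln(10089) ≈ 10089/9.21920 ≈ 1094.35. Relative error (π(x) − x/ln(x)) / π(x) ≈ 11.53%; the approximation is known to undercount slightly (Li(x) is a better estimate).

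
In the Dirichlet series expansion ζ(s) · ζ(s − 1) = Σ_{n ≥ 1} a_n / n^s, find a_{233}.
σ(233) = 234

In the product (Σ m^0/m^s)(Σ k / k^s) = Σ (Σ_{d | n} d) / n^s, the coefficient of 1/n^s is σ(n) = Σ_{d | n} d. For n = 233, divisors are [1, 233]; summing: σ(233) = 234.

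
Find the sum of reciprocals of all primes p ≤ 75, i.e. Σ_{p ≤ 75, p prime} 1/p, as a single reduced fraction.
Σ 1/p = 71544353681891529224514036059/40729680599249024150621323470

π(75) = 21, so the primes ≤ 75 are [2, 3, 5, 7, 11, 13, 17, 19, 23, 29, 31, 37, 41, 43, 47, 53, 59, 61, 67, 71, 73]. Summing 1/p over these primes: 71544353681891529224514036059/40729680599249024150621323470 ≈ 1.7566. Mertens estimate ln ln(75) + 0.2615 ≈ 1.7242.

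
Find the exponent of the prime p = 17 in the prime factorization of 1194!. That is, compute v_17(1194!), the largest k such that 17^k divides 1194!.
v_17(1194!) = 74

Legendre's formula: v_p(n!) = Σ_{k ≥ 1} ⌊n / p^k⌋. For p = 17, n = 1194, the terms are:
  ⌊1194/17^1⌋ = ⌊1194/17⌋ = 70
  ⌊1194/17^2⌋ = ⌊1194/289⌋ = 4
(the next term ⌊1194/17^3⌋ = 0, terminating the sum). Summing: v_17(1194!) = 70 + 4 = 74.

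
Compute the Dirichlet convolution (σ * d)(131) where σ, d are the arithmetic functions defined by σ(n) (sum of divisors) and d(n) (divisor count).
(σ * d)(131) = 134

Divisors of 131: [1, 131]. For each d | 131:
  d = 1: σ(1) · d(131/1) = 1 · 2 = 2
  d = 131: σ(131) · d(131/131) = 132 · 1 = 132
Summing: (σ * d)(131) = 2 + 132 = 134.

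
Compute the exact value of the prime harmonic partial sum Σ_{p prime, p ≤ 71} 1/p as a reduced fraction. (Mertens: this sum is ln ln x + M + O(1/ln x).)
Σ 1/p = 972416614407737400870501653/557940830126698960967415390

π(71) = 20, so the primes ≤ 71 are [2, 3, 5, 7, 11, 13, 17, 19, 23, 29, 31, 37, 41, 43, 47, 53, 59, 61, 67, 71]. Summing 1/p over these primes: 972416614407737400870501653/557940830126698960967415390 ≈ 1.7429. Mertens estimate ln ln(71) + 0.2615 ≈ 1.7114.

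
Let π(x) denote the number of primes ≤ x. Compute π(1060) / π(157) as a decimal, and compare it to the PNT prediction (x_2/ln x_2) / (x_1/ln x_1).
π(1060)/π(157) = 177/37 ≈ 4.7838;  PNT prediction ≈ 4.9006.

π(157) = 37 and π(1060) = 177, so π(1060)/π(157) ≈ 4.7838. The PNT-predicted ratio is (1060/ln(1060)) / (157/ln(157)) ≈ 4.9006. The two agree to within a few percent, as expected.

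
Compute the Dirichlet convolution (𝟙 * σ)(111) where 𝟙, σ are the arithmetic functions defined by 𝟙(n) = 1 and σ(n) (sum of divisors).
(𝟙 * σ)(111) = 195

Divisors of 111: [1, 3, 37, 111]. For each d | 111:
  d = 1: 𝟙(1) · σ(111/1) = 1 · 152 = 152
  d = 3: 𝟙(3) · σ(111/3) = 1 · 38 = 38
  d = 37: 𝟙(37) · σ(111/37) = 1 · 4 = 4
  d = 111: 𝟙(111) · σ(111/111) = 1 · 1 = 1
Summing: (𝟙 * σ)(111) = 152 + 38 + 4 + 1 = 195.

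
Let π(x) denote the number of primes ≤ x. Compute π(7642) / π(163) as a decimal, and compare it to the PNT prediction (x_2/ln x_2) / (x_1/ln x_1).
π(7642)/π(163) = 969/38 ≈ 25.5000;  PNT prediction ≈ 26.7086.

π(163) = 38 and π(7642) = 969, so π(7642)/π(163) ≈ 25.5000. The PNT-predicted ratio is (7642/ln(7642)) / (163/ln(163)) ≈ 26.7086. The two agree to within a few percent, as expected.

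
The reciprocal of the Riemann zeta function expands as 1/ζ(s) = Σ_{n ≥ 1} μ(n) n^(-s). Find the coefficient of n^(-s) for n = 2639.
μ(2639) = -1

Factor n = 2639 = 7 · 13 · 29. μ(n) = 0 if any exponent ≥ 2 (not squarefree); otherwise μ(n) = (−1)^{ω(n)} where ω(n) is the number of distinct prime factors. Applying: μ(2639) = -1.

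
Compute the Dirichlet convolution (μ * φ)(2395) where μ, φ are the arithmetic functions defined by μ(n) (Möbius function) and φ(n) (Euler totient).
(μ * φ)(2395) = 1431

Divisors of 2395: [1, 5, 479, 2395]. For each d | 2395:
  d = 1: μ(1) · φ(2395/1) = 1 · 1912 = 1912
  d = 5: μ(5) · φ(2395/5) = -1 · 478 = -478
  d = 479: μ(479) · φ(2395/479) = -1 · 4 = -4
  d = 2395: μ(2395) · φ(2395/2395) = 1 · 1 = 1
Summing: (μ * φ)(2395) = 1912 + -478 + -4 + 1 = 1431.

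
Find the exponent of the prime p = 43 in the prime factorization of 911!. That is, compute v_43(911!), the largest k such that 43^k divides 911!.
v_43(911!) = 21

Legendre's formula: v_p(n!) = Σ_{k ≥ 1} ⌊n / p^k⌋. For p = 43, n = 911, the terms are:
  ⌊911/43^1⌋ = ⌊911/43⌋ = 21
(the next term ⌊911/43^2⌋ = 0, terminating the sum). Summing: v_43(911!) = 21 = 21.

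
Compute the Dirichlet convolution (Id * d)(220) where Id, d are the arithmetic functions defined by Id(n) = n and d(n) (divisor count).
(Id * d)(220) = 1001

Divisors of 220: [1, 2, 4, 5, 10, 11, 20, 22, 44, 55, 110, 220]. For each d | 220:
  d = 1: Id(1) · d(220/1) = 1 · 12 = 12
  d = 2: Id(2) · d(220/2) = 2 · 8 = 16
  d = 4: Id(4) · d(220/4) = 4 · 4 = 16
  d = 5: Id(5) · d(220/5) = 5 · 6 = 30
  d = 10: Id(10) · d(220/10) = 10 · 4 = 40
  d = 11: Id(11) · d(220/11) = 11 · 6 = 66
  d = 20: Id(20) · d(220/20) = 20 · 2 = 40
  d = 22: Id(22) · d(220/22) = 22 · 4 = 88
  d = 44: Id(44) · d(220/44) = 44 · 2 = 88
  d = 55: Id(55) · d(220/55) = 55 · 3 = 165
  d = 110: Id(110) · d(220/110) = 110 · 2 = 220
  d = 220: Id(220) · d(220/220) = 220 · 1 = 220
Summing: (Id * d)(220) = 12 + 16 + 16 + 30 + 40 + 66 + 40 + 88 + 88 + 165 + 220 + 220 = 1001.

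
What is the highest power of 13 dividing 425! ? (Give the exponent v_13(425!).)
v_13(425!) = 34

Legendre's formula: v_p(n!) = Σ_{k ≥ 1} ⌊n / p^k⌋. For p = 13, n = 425, the terms are:
  ⌊425/13^1⌋ = ⌊425/13⌋ = 32
  ⌊425/13^2⌋ = ⌊425/169⌋ = 2
(the next term ⌊425/13^3⌋ = 0, terminating the sum). Summing: v_13(425!) = 32 + 2 = 34.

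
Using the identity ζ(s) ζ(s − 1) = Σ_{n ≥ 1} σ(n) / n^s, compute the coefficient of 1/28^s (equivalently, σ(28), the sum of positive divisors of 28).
σ(28) = 56

In the product (Σ m^0/m^s)(Σ k / k^s) = Σ (Σ_{d | n} d) / n^s, the coefficient of 1/n^s is σ(n) = Σ_{d | n} d. For n = 28, divisors are [1, 2, 4, 7, 14, 28]; summing: σ(28) = 56.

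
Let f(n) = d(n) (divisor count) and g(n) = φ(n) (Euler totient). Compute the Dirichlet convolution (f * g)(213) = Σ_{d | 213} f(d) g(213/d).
(d * φ)(213) = 288

Divisors of 213: [1, 3, 71, 213]. For each d | 213:
  d = 1: d(1) · φ(213/1) = 1 · 140 = 140
  d = 3: d(3) · φ(213/3) = 2 · 70 = 140
  d = 71: d(71) · φ(213/71) = 2 · 2 = 4
  d = 213: d(213) · φ(213/213) = 4 · 1 = 4
Summing: (d * φ)(213) = 140 + 140 + 4 + 4 = 288.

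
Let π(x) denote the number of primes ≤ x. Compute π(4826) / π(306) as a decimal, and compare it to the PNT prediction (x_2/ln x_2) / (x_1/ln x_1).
π(4826)/π(306) = 649/62 ≈ 10.4677;  PNT prediction ≈ 10.6426.

π(306) = 62 and π(4826) = 649, so π(4826)/π(306) ≈ 10.4677. The PNT-predicted ratio is (4826/ln(4826)) / (306/ln(306)) ≈ 10.6426. The two agree to within a few percent, as expected.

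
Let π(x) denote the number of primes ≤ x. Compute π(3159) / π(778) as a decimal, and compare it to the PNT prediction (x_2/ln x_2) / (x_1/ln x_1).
π(3159)/π(778) = 446/137 ≈ 3.2555;  PNT prediction ≈ 3.3543.

π(778) = 137 and π(3159) = 446, so π(3159)/π(778) ≈ 3.2555. The PNT-predicted ratio is (3159/ln(3159)) / (778/ln(778)) ≈ 3.3543. The two agree to within a few percent, as expected.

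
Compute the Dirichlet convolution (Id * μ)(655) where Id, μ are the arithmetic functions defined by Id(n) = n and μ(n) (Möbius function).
(Id * μ)(655) = 520

Divisors of 655: [1, 5, 131, 655]. For each d | 655:
  d = 1: Id(1) · μ(655/1) = 1 · 1 = 1
  d = 5: Id(5) · μ(655/5) = 5 · -1 = -5
  d = 131: Id(131) · μ(655/131) = 131 · -1 = -131
  d = 655: Id(655) · μ(655/655) = 655 · 1 = 655
Summing: (Id * μ)(655) = 1 + -5 + -131 + 655 = 520.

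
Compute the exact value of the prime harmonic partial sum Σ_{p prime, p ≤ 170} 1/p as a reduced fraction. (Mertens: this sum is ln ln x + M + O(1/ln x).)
Σ 1/p = 1840793455149223796977553240989608507934961889604586193282330007699/962947420735983927056946215901134429196419130606213075415963491270

π(170) = 39, so the primes ≤ 170 are [2, 3, 5, 7, 11, 13, 17, 19, 23, 29, 31, 37, 41, 43, 47, 53, 59, 61, 67, 71, 73, 79, 83, 89, 97, 101, 103, 107, 109, 113, 127, 131, 137, 139, 149, 151, 157, 163, 167]. Summing 1/p over these primes: 1840793455149223796977553240989608507934961889604586193282330007699/962947420735983927056946215901134429196419130606213075415963491270 ≈ 1.9116. Mertens estimate ln ln(170) + 0.2615 ≈ 1.8977.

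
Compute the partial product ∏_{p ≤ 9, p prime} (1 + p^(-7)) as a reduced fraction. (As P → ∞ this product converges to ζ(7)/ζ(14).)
∏ = 31528037707363/31268898281250

The primes p ≤ 9 are [2, 3, 5, 7]. For each, (1 + 1/p^7) = (p^7 + 1)/p^7. Multiplying these fractions over p ∈ [2, 3, 5, 7] gives 31528037707363/31268898281250. (In the limit P → ∞ this tends to ζ(7)/ζ(14).)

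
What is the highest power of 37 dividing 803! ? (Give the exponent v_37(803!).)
v_37(803!) = 21

Legendre's formula: v_p(n!) = Σ_{k ≥ 1} ⌊n / p^k⌋. For p = 37, n = 803, the terms are:
  ⌊803/37^1⌋ = ⌊803/37⌋ = 21
(the next term ⌊803/37^2⌋ = 0, terminating the sum). Summing: v_37(803!) = 21 = 21.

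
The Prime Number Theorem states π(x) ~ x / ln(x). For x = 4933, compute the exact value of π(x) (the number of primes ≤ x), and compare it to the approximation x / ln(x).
π(4933) = 659;  x/ln(x) ≈ 580.10;  relative error ≈ 11.97%.

Directly count primes up to 4933: π(4933) = 659. The PNT approximation gives 4933/ln(4933) ≈ 4933/8.50370 ≈ 580.10. Relative error (π(x) − x/ln(x)) / π(x) ≈ 11.97%; the approximation is known to undercount slightly (Li(x) is a better estimate).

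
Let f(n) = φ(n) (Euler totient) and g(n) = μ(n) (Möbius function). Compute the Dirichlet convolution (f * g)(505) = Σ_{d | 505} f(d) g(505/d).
(φ * μ)(505) = 297

Divisors of 505: [1, 5, 101, 505]. For each d | 505:
  d = 1: φ(1) · μ(505/1) = 1 · 1 = 1
  d = 5: φ(5) · μ(505/5) = 4 · -1 = -4
  d = 101: φ(101) · μ(505/101) = 100 · -1 = -100
  d = 505: φ(505) · μ(505/505) = 400 · 1 = 400
Summing: (φ * μ)(505) = 1 + -4 + -100 + 400 = 297.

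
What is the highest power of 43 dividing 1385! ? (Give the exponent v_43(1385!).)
v_43(1385!) = 32

Legendre's formula: v_p(n!) = Σ_{k ≥ 1} ⌊n / p^k⌋. For p = 43, n = 1385, the terms are:
  ⌊1385/43^1⌋ = ⌊1385/43⌋ = 32
(the next term ⌊1385/43^2⌋ = 0, terminating the sum). Summing: v_43(1385!) = 32 = 32.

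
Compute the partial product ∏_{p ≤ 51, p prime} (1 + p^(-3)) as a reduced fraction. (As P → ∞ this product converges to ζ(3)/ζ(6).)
∏ = 8015182591485824614015950466842624/6783810016842653083409665472454505

The primes p ≤ 51 are [2, 3, 5, 7, 11, 13, 17, 19, 23, 29, 31, 37, 41, 43, 47]. For each, (1 + 1/p^3) = (p^3 + 1)/p^3. Multiplying these fractions over p ∈ [2, 3, 5, 7, 11, 13, 17, 19, 23, 29, 31, 37, 41, 43, 47] gives 8015182591485824614015950466842624/6783810016842653083409665472454505. (In the limit P → ∞ this tends to ζ(3)/ζ(6).)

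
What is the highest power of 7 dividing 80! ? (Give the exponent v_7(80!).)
v_7(80!) = 12

Legendre's formula: v_p(n!) = Σ_{k ≥ 1} ⌊n / p^k⌋. For p = 7, n = 80, the terms are:
  ⌊80/7^1⌋ = ⌊80/7⌋ = 11
  ⌊80/7^2⌋ = ⌊80/49⌋ = 1
(the next term ⌊80/7^3⌋ = 0, terminating the sum). Summing: v_7(80!) = 11 + 1 = 12.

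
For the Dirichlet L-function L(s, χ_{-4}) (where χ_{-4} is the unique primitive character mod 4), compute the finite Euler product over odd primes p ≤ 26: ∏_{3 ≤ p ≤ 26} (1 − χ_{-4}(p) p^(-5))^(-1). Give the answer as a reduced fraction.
∏ = 19221914719363107239019289471588875/19296053991287416836128860852453376

The odd primes p ≤ 26 are [3, 5, 7, 11, 13, 17, 19, 23]. For each, χ(p) = 1 if p ≡ 1 mod 4, χ(p) = −1 if p ≡ 3 mod 4. Taking (1 − χ(p)/p^5)^(-1) = p^5/(p^5 − χ(p)): (1 − (-1)/3^5)^(-1) · (1 − (1)/5^5)^(-1) · (1 − (-1)/7^5)^(-1) · (1 − (-1)/11^5)^(-1) · (1 − (1)/13^5)^(-1) · (1 − (1)/17^5)^(-1) · (1 − (-1)/19^5)^(-1) · (1 − (-1)/23^5)^(-1) = 19221914719363107239019289471588875/19296053991287416836128860852453376.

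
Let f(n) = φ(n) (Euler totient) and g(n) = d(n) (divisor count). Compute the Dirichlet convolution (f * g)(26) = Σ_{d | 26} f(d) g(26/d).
(φ * d)(26) = 42

Divisors of 26: [1, 2, 13, 26]. For each d | 26:
  d = 1: φ(1) · d(26/1) = 1 · 4 = 4
  d = 2: φ(2) · d(26/2) = 1 · 2 = 2
  d = 13: φ(13) · d(26/13) = 12 · 2 = 24
  d = 26: φ(26) · d(26/26) = 12 · 1 = 12
Summing: (φ * d)(26) = 4 + 2 + 24 + 12 = 42.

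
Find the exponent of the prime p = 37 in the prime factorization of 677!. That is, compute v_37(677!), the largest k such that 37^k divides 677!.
v_37(677!) = 18

Legendre's formula: v_p(n!) = Σ_{k ≥ 1} ⌊n / p^k⌋. For p = 37, n = 677, the terms are:
  ⌊677/37^1⌋ = ⌊677/37⌋ = 18
(the next term ⌊677/37^2⌋ = 0, terminating the sum). Summing: v_37(677!) = 18 = 18.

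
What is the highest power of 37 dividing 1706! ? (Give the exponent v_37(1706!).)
v_37(1706!) = 47

Legendre's formula: v_p(n!) = Σ_{k ≥ 1} ⌊n / p^k⌋. For p = 37, n = 1706, the terms are:
  ⌊1706/37^1⌋ = ⌊1706/37⌋ = 46
  ⌊1706/37^2⌋ = ⌊1706/1369⌋ = 1
(the next term ⌊1706/37^3⌋ = 0, terminating the sum). Summing: v_37(1706!) = 46 + 1 = 47.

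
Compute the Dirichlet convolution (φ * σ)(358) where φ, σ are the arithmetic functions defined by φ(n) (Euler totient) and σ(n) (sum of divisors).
(φ * σ)(358) = 1432

Divisors of 358: [1, 2, 179, 358]. For each d | 358:
  d = 1: φ(1) · σ(358/1) = 1 · 540 = 540
  d = 2: φ(2) · σ(358/2) = 1 · 180 = 180
  d = 179: φ(179) · σ(358/179) = 178 · 3 = 534
  d = 358: φ(358) · σ(358/358) = 178 · 1 = 178
Summing: (φ * σ)(358) = 540 + 180 + 534 + 178 = 1432.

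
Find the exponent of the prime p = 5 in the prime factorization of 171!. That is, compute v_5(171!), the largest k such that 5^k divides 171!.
v_5(171!) = 41

Legendre's formula: v_p(n!) = Σ_{k ≥ 1} ⌊n / p^k⌋. For p = 5, n = 171, the terms are:
  ⌊171/5^1⌋ = ⌊171/5⌋ = 34
  ⌊171/5^2⌋ = ⌊171/25⌋ = 6
  ⌊171/5^3⌋ = ⌊171/125⌋ = 1
(the next term ⌊171/5^4⌋ = 0, terminating the sum). Summing: v_5(171!) = 34 + 6 + 1 = 41.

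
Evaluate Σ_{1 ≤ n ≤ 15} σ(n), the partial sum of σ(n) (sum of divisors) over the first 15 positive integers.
Σ_{n ≤ 15} σ(n) = 189

Compute σ(n) for each 1 ≤ n ≤ 15: σ(1) = 1, σ(2) = 3, σ(3) = 4, σ(4) = 7, σ(5) = 6, σ(6) = 12, σ(7) = 8, σ(8) = 15, σ(9) = 13, σ(10) = 18, σ(11) = 12, σ(12) = 28, σ(13) = 14, σ(14) = 24, σ(15) = 24. Summing all 15 values: 189. (Average order: Σ_{n ≤ x} σ(n) ~ (π²/12) x². For x = 15, (π²/12)·15² ≈ 185.06.)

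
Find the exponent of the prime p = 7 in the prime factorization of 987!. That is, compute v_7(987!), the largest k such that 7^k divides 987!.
v_7(987!) = 163

Legendre's formula: v_p(n!) = Σ_{k ≥ 1} ⌊n / p^k⌋. For p = 7, n = 987, the terms are:
  ⌊987/7^1⌋ = ⌊987/7⌋ = 141
  ⌊987/7^2⌋ = ⌊987/49⌋ = 20
  ⌊987/7^3⌋ = ⌊987/343⌋ = 2
(the next term ⌊987/7^4⌋ = 0, terminating the sum). Summing: v_7(987!) = 141 + 20 + 2 = 163.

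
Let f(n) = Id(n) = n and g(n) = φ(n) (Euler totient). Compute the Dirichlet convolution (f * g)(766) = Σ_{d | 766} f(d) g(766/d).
(Id * φ)(766) = 2295

Divisors of 766: [1, 2, 383, 766]. For each d | 766:
  d = 1: Id(1) · φ(766/1) = 1 · 382 = 382
  d = 2: Id(2) · φ(766/2) = 2 · 382 = 764
  d = 383: Id(383) · φ(766/383) = 383 · 1 = 383
  d = 766: Id(766) · φ(766/766) = 766 · 1 = 766
Summing: (Id * φ)(766) = 382 + 764 + 383 + 766 = 2295.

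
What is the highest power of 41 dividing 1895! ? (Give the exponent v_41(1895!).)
v_41(1895!) = 47

Legendre's formula: v_p(n!) = Σ_{k ≥ 1} ⌊n / p^k⌋. For p = 41, n = 1895, the terms are:
  ⌊1895/41^1⌋ = ⌊1895/41⌋ = 46
  ⌊1895/41^2⌋ = ⌊1895/1681⌋ = 1
(the next term ⌊1895/41^3⌋ = 0, terminating the sum). Summing: v_41(1895!) = 46 + 1 = 47.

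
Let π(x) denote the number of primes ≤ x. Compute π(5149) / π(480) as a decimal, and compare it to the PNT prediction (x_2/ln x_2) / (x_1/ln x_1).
π(5149)/π(480) = 686/92 ≈ 7.4565;  PNT prediction ≈ 7.7489.

π(480) = 92 and π(5149) = 686, so π(5149)/π(480) ≈ 7.4565. The PNT-predicted ratio is (5149/ln(5149)) / (480/ln(480)) ≈ 7.7489. The two agree to within a few percent, as expected.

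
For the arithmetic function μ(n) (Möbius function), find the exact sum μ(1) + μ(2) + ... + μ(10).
Σ_{n ≤ 10} μ(n) = -1

Compute μ(n) for each 1 ≤ n ≤ 10: μ(1) = 1, μ(2) = -1, μ(3) = -1, μ(4) = 0, μ(5) = -1, μ(6) = 1, μ(7) = -1, μ(8) = 0, μ(9) = 0, μ(10) = 1. Summing all 10 values: -1. (Mertens function M(x) = Σ_{n ≤ x} μ(n); on average M(x) should be small (PNT ⟺ M(x) = o(x)).)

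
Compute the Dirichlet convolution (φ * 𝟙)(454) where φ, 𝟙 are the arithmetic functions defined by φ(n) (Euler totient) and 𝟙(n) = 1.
(φ * 𝟙)(454) = 454

Divisors of 454: [1, 2, 227, 454]. For each d | 454:
  d = 1: φ(1) · 𝟙(454/1) = 1 · 1 = 1
  d = 2: φ(2) · 𝟙(454/2) = 1 · 1 = 1
  d = 227: φ(227) · 𝟙(454/227) = 226 · 1 = 226
  d = 454: φ(454) · 𝟙(454/454) = 226 · 1 = 226
Summing: (φ * 𝟙)(454) = 1 + 1 + 226 + 226 = 454.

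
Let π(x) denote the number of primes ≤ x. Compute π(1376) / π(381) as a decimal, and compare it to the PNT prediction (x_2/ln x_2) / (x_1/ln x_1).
π(1376)/π(381) = 220/75 ≈ 2.9333;  PNT prediction ≈ 2.9698.

π(381) = 75 and π(1376) = 220, so π(1376)/π(381) ≈ 2.9333. The PNT-predicted ratio is (1376/ln(1376)) / (381/ln(381)) ≈ 2.9698. The two agree to within a few percent, as expected.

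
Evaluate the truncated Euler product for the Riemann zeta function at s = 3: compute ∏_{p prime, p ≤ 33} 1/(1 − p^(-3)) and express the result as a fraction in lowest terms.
∏ = 209363023479599225665/174187638420315512832

The primes p ≤ 33 are [2, 3, 5, 7, 11, 13, 17, 19, 23, 29, 31]. For each prime, (1 − 1/p^3)^(-1) = p^3 / (p^3 − 1). The product is (1 − 1/2^3)^(-1), (1 − 1/3^3)^(-1), (1 − 1/5^3)^(-1), (1 − 1/7^3)^(-1), (1 − 1/11^3)^(-1), (1 − 1/13^3)^(-1), (1 − 1/17^3)^(-1), (1 − 1/19^3)^(-1), (1 − 1/23^3)^(-1), (1 − 1/29^3)^(-1), (1 − 1/31^3)^(-1) = ∏ p^3 / (p^3 − 1) = 209363023479599225665/174187638420315512832.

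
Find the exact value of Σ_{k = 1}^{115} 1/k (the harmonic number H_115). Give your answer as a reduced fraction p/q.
H_115 = 92573227274776723505600817476549419778817513966049/17379782769567790172972927968296006432665936992320

Direct summation: H_115 = 1 + 1/2 + ... + 1/115. The least common denominator is lcm(1, ..., 115) = 955888052326228459513511038256280353796626534577600; over this denominator the numerator is 955888052326228459513511038256280353796626534577600 + 477944026163114229756755519128140176898313267288800 + 318629350775409486504503679418760117932208844859200 + 238972013081557114878377759564070088449156633644400 + 191177610465245691902702207651256070759325306915520 + 159314675387704743252251839709380058966104422429600 + 136555436046604065644787291179468621970946647796800 + 119486006540778557439188879782035044224578316822200 + 106209783591803162168167893139586705977402948286400 + 95588805232622845951351103825628035379662653457760 + 86898913847838950864864639841480032163329684961600 + 79657337693852371626125919854690029483052211214800 + 73529850178940650731808541404329257984355887275200 + 68277718023302032822393645589734310985473323898400 + 63725870155081897300900735883752023586441768971840 + 59743003270389278719594439891017522112289158411100 + 56228708960366379971383002250369432576272149092800 + 53104891795901581084083946569793352988701474143200 + 50309897490854129448079528329277913357717186030400 + 47794402616311422975675551912814017689831326728880 + 45518478682201355214929097059822873990315549265600 + 43449456923919475432432319920740016081664842480800 + 41560350101140367804935262532881754512896805851200 + 39828668846926185813062959927345014741526105607400 + 38235522093049138380540441530251214151865061383104 + 36764925089470325365904270702164628992177943637600 + 35403261197267720722722631046528901992467649428800 + 34138859011651016411196822794867155492736661949200 + 32961656976766498603914173732975184613676777054400 + 31862935077540948650450367941876011793220884485920 + 30835098462136401919790678653428398509568597889600 + 29871501635194639359797219945508761056144579205550 + 28966304615946316954954879947160010721109894987200 + 28114354480183189985691501125184716288136074546400 + 27311087209320813128957458235893724394189329559360 + 26552445897950790542041973284896676494350737071600 + 25834812225033201608473271304223793345854771204800 + 25154948745427064724039764164638956678858593015200 + 24509950059646883577269513801443085994785295758400 + 23897201308155711487837775956407008844915663364440 + 23314342739664108768622220445275130580405525233600 + 22759239341100677607464548529911436995157774632800 + 22229954705261126965430489261773961716200617083200 + 21724728461959737716216159960370008040832421240400 + 21241956718360632433633578627917341195480589657280 + 20780175050570183902467631266440877256448402925600 + 20338043666515499138585341239495326676523968820800 + 19914334423463092906531479963672507370763052803700 + 19507919435229152234969613025638374567278092542400 + 19117761046524569190270220765125607075932530691552 + 18742902986788793323794334083456477525424049697600 + 18382462544735162682952135351082314496088971818800 + 18035623628796763387047378080307176486728802539200 + 17701630598633860361361315523264450996233824714400 + 17379782769567790172972927968296006432665936992320 + 17069429505825508205598411397433577746368330974600 + 16769965830284709816026509443092637785905728676800 + 16480828488383249301957086866487592306838388527200 + 16201492412308956940906966750106446674519093806400 + 15931467538770474325225183970938005896610442242960 + 15670295939774237041205098987807874652403713681600 + 15417549231068200959895339326714199254784298944800 + 15172826227400451738309699019940957996771849755200 + 14935750817597319679898609972754380528072289602775 + 14705970035788130146361708280865851596871177455040 + 14483152307973158477477439973580005360554947493600 + 14266985855615350141992702063526572444725769172800 + 14057177240091594992845750562592358144068037273200 + 13853450033713455934978420844293918170965601950400 + 13655543604660406564478729117946862197094664779680 + 13463212004594767035401563919102540194318683585600 + 13276222948975395271020986642448338247175368535800 + 13094356881181211774157685455565484298583925131200 + 12917406112516600804236635652111896672927385602400 + 12745174031016379460180147176750404717288353794368 + 12577474372713532362019882082319478339429296507600 + 12414130549691278694980662834497147451904240708800 + 12254975029823441788634756900721542997392647879200 + 12099848763623145057133051117168105744261095374400 + 11948600654077855743918887978203504422457831682220 + 11801087065755906907574210348842967330822549809600 + 11657171369832054384311110222637565290202762616800 + 11516723522002752524259169135617835587911163067200 + 11379619670550338803732274264955718497578887316400 + 11245741792073275994276600450073886515254429818560 + 11114977352630563482715244630886980858100308541600 + 10987218992255499534638057910991728204558925684800 + 10862364230979868858108079980185004020416210620200 + 10740315194676724264196753238834610716816028478400 + 10620978359180316216816789313958670597740294828640 + 10504264311277235818829791629189893997765126753600 + 10390087525285091951233815633220438628224201462800 + 10278366154045467306596892884476132836522865963200 + 10169021833257749569292670619747663338261984410400 + 10061979498170825889615905665855582671543437206080 + 9957167211731546453265739981836253685381526401850 + 9854516003363179994984649878930725296872438500800 + 9753959717614576117484806512819187283639046271200 + 9655434871982105651651626649053336907036631662400 + 9558880523262284595135110382562803537966265345776 + 9464238141843846133797138992636439146501252817600 + 9371451493394396661897167041728238762712024848800 + 9280466527439111257412728526760003434918704219200 + 9191231272367581341476067675541157248044485909400 + 9103695736440271042985819411964574798063109853120 + 9017811814398381693523689040153588243364401269600 + 8933533199310546350593561105198881811183425556800 + 8850815299316930180680657761632225498116912357200 + 8769615158956224399206523286754865631161711326400 + 8689891384783895086486463984148003216332968496160 + 8611604075011067202824423768074597781951590401600 + 8534714752912754102799205698716788873184165487300 + 8459186303771933270031071135011330564571916235200 + 8384982915142354908013254721546318892952864338400 + 8312070020228073560987052506576350902579361170240 = 5091527500112719792808044961210218087834963268132695, so H_115 = 5091527500112719792808044961210218087834963268132695/955888052326228459513511038256280353796626534577600; reducing by gcd(5091527500112719792808044961210218087834963268132695, 955888052326228459513511038256280353796626534577600) = 55 gives 92573227274776723505600817476549419778817513966049/17379782769567790172972927968296006432665936992320 ≈ 5.32649. (The PNT-adjacent estimate ln(115) + γ ≈ 5.32215 matches within O(1/n).)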